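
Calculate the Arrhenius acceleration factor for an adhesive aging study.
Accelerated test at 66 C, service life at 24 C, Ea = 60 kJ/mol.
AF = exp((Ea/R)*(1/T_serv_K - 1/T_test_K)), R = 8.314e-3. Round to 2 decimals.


T_test = 339.15 K, T_serv = 297.15 K
Ea/R = 60 / 0.008314 = 7216.74
AF = exp(7216.74 * (1/297.15 - 1/339.15))
= 20.24

20.24


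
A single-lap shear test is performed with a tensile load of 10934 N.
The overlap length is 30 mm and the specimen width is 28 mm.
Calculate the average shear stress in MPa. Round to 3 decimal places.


Shear stress = F / (overlap * width)
= 10934 / (30 * 28)
= 10934 / 840
= 13.017 MPa

13.017


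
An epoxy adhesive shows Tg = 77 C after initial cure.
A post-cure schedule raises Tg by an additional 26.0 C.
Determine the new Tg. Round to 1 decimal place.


New Tg = 77 + 26.0
= 103.0 C

103.0


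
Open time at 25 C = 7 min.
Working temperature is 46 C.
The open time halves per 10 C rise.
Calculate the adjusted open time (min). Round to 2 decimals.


factor = 2^((46 - 25) / 10) = 4.2871
ot = 7 / 4.2871 = 1.63 min

1.63


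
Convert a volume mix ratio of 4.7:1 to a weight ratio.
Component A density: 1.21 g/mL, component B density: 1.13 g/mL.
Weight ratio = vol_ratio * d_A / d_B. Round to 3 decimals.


= 4.7 * 1.21 / 1.13 = 5.033

5.033


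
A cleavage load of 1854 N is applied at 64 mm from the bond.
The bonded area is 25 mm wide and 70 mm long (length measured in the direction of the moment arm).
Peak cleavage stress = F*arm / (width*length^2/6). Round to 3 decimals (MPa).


Moment = 1854 * 64 = 118656 N*mm
Section modulus = 25 * 4900 / 6 = 122500 / 6 mm^3
Stress = 118656 / (122500 / 6) = 711936 / 122500
= 5.812 MPa

5.812


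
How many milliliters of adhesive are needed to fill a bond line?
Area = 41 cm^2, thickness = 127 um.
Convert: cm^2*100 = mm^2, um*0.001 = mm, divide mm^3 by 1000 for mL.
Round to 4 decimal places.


= (41 * 100) * (127 * 0.001) / 1000
= 0.5207 mL

0.5207


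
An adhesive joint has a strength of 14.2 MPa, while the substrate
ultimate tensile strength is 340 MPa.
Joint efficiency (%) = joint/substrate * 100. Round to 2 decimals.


Efficiency = 14.2 / 340 * 100
= 4.18%

4.18


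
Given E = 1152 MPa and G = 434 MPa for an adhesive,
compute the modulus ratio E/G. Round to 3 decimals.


E/G ratio = 1152 / 434 = 2.654

2.654


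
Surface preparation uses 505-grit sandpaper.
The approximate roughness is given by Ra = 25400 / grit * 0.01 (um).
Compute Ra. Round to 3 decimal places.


Ra = 25400 / 505 * 0.01
= 254 / 505
= 0.503 um

0.503


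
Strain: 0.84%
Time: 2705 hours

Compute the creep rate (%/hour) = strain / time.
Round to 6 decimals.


Creep rate = 0.84 / 2705
= 0.000311 %/h

0.000311


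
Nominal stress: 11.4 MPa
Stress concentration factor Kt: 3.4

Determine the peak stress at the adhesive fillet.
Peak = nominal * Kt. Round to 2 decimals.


Peak stress = 11.4 * 3.4
= 38.76 MPa

38.76


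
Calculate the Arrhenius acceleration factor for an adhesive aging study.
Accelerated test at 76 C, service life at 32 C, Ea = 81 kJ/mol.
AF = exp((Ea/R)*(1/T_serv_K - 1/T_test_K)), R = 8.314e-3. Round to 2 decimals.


T_test = 349.15 K, T_serv = 305.15 K
Ea/R = 81 / 0.008314 = 9742.60
AF = exp(9742.60 * (1/305.15 - 1/349.15))
= 55.90

55.90


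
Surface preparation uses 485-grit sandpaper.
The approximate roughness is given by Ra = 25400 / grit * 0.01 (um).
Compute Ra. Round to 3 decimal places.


Ra = 25400 / 485 * 0.01
= 254 / 485
= 0.524 um

0.524


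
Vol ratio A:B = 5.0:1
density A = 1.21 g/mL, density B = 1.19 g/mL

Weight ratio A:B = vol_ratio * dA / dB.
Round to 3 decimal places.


Weight ratio = 5.0 * 1.21 / 1.19
= 5.084

5.084


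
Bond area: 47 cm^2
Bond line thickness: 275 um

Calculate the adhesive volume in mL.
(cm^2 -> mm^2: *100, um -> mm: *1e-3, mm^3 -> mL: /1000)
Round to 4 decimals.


V = 47*100 * 275*1e-3 / 1000
= 1.2925 mL

1.2925


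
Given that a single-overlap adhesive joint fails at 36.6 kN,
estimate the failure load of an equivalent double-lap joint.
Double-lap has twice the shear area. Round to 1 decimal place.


Double-lap factor = 2
Expected load = 36.6 * 2 = 73.2 kN

73.2


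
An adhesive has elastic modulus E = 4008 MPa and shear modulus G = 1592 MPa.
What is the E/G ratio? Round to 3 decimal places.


E/G = 4008 / 1592 = 2.518

2.518


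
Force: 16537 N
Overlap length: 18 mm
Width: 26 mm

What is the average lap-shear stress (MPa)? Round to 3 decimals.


Average shear stress = F / (overlap * width)
= 16537 / (18 * 26)
= 35.335 MPa

35.335


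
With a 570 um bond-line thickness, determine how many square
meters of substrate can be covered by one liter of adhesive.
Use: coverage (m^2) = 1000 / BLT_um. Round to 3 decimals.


Coverage = 1000 / 570 = 1.754 m^2

1.754


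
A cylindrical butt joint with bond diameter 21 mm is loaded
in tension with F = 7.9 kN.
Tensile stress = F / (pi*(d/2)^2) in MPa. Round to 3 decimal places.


Area = pi * (21/2)^2 = 346.3606 mm^2
Stress = 7.9*1000 / 346.3606
= 22.809 MPa

22.809


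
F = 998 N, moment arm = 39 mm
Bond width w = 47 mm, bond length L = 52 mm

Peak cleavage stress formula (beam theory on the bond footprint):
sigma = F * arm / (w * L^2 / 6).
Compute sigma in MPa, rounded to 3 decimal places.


sigma = (998 * 39) / (47 * 2704 / 6)
= 38922 * 6 / 127088
= 233532 / 127088
= 1.838 MPa

1.838


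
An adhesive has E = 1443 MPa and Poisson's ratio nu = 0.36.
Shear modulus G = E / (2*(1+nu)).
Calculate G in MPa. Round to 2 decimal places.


G = 1443 / (2*(1+0.36))
= 1443 / 2.72
= 530.51 MPa

530.51


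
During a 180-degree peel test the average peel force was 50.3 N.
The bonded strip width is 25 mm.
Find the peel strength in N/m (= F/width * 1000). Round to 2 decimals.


Peel strength = F/width * 1000
= 50.3 / 25 * 1000
= 2012.00 N/m

2012.00


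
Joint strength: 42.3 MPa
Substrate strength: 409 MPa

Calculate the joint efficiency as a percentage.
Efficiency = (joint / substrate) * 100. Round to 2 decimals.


Efficiency = (42.3 / 409) * 100 = 10.34%

10.34


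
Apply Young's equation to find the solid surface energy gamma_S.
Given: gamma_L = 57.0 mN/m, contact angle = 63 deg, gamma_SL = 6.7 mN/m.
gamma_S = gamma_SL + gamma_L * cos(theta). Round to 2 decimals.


theta_rad = 63 * pi/180 = 1.099557
gamma_S = 6.7 + 57.0 * cos(1.099557)
= 32.58 mN/m

32.58


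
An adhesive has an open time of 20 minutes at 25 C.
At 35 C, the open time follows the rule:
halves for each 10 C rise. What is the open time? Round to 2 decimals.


Factor = 2^((35-25)/10) = 2.0000
Open time = 20 / 2.0000 = 10.00 min

10.00


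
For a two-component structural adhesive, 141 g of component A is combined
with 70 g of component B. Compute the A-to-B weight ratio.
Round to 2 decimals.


Weight ratio A:B = 141 / 70
= 2.01

2.01


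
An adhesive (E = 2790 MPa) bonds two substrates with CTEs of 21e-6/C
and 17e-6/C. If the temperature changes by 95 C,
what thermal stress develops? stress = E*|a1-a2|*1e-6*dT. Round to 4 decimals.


Stress = 2790 * |21 - 17| * 1e-6 * 95
= 1.0602 MPa

1.0602


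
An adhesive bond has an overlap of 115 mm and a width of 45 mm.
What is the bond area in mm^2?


Bond area = overlap * width
= 115 * 45
= 5175 mm^2

5175


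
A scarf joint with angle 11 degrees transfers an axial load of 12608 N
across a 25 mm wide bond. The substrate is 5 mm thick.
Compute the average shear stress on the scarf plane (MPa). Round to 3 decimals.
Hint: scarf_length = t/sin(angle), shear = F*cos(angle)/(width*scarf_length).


scarf_length = 5 / sin(11 deg) = 26.2042 mm
cos(11 deg) = 0.981627
shear stress = 12608 * 0.981627 / (25 * 26.2042)
= 18.892 MPa

18.892


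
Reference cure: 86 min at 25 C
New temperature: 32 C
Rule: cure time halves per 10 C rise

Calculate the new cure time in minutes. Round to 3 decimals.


factor = 2^((32-25)/10) = 1.6245
t_new = 86 / 1.6245 = 52.939 min

52.939


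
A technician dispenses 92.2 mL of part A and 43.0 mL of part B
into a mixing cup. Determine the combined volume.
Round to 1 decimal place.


Combined volume = 92.2 + 43.0
= 135.2 mL

135.2


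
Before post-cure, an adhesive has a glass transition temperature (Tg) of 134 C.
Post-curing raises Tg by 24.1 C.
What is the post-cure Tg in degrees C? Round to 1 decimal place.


Tg_post = Tg_base + delta_Tg
= 134 + 24.1
= 158.1 C

158.1


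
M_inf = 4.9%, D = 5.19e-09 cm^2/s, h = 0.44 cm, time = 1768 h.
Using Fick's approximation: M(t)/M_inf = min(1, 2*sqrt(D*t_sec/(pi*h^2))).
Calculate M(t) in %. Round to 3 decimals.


t = 6364800 s
ratio = min(1, 2*sqrt(5.19e-09*6364800/(pi*0.1936)))
= 0.466099
M(t) = 4.9 * 0.466099 = 2.284%

2.284


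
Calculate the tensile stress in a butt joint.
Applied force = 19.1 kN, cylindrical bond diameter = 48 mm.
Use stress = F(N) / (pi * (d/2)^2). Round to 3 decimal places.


A = pi * 24.0^2 = 1809.5574 mm^2
sigma = 19100.0 / 1809.5574 = 10.555 MPa

10.555


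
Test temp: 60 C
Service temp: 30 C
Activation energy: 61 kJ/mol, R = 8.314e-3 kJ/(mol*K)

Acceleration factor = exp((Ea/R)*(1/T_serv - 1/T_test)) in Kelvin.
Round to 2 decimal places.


AF = exp((61/0.008314)*(1/303.15 - 1/333.15))
= 8.84

8.84


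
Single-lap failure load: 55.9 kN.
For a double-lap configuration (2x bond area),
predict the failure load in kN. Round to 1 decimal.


Failure load = 55.9 * 2 = 111.8 kN

111.8


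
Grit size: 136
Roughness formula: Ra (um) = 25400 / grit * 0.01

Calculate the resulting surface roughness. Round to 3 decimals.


Ra = 25400 / 136 * 0.01
= 1.868 um

1.868


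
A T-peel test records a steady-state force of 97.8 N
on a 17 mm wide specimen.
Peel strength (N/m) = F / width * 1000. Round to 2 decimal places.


Peel strength = 97.8 / 17 * 1000
= 5752.94 N/m

5752.94


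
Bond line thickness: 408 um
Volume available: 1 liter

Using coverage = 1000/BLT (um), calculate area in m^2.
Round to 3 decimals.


1 L = 1e6 mm^3, thickness = 408 um = 0.408 mm
Area = 1e6 / 0.408 mm^2 = (1e6 / 0.408) / 1e6 m^2 = 1000 / 408 m^2
= 2.451 m^2

2.451


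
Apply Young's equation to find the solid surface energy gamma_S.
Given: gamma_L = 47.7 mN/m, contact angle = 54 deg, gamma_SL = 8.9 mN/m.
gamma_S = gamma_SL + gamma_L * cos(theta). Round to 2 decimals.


theta_rad = 54 * pi/180 = 0.942478
gamma_S = 8.9 + 47.7 * cos(0.942478)
= 36.94 mN/m

36.94


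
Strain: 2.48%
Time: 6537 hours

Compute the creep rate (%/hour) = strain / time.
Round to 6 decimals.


Creep rate = 2.48 / 6537
= 0.000379 %/h

0.000379


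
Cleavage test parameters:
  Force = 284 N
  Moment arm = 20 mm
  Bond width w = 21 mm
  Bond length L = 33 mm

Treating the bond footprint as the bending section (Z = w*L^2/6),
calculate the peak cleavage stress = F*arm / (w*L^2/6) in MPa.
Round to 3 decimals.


M = 284 * 20 = 5680 N*mm
Z = 21 * 33^2 / 6 = 22869 / 6 mm^3
sigma = M / Z = 6 * 5680 / 22869 = 34080 / 22869
= 1.490 MPa

1.490


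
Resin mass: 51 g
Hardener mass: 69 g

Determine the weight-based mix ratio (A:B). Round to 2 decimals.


Ratio = 51 / 69 = 0.74

0.74


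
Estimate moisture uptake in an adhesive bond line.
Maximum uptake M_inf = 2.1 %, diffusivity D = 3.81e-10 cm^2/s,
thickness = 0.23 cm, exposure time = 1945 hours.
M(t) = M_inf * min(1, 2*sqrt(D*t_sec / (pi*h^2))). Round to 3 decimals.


Convert time: 1945 h = 7002000 s
ratio = min(1, 2*sqrt(3.81e-10*7002000/(pi*0.23^2)))
= 0.253397
M(t) = 2.1 * 0.253397 = 0.532%

0.532


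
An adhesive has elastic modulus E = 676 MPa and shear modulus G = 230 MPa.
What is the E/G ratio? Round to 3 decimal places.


E/G = 676 / 230 = 2.939

2.939


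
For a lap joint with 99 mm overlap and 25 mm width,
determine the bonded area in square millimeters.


Area = 99 * 25 = 2475 mm^2

2475


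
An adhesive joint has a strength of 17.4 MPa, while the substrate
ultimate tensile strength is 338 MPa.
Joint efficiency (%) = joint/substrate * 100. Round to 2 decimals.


Efficiency = 17.4 / 338 * 100
= 5.15%

5.15


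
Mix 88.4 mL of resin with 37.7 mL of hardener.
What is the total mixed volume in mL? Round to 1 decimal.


Total = 88.4 + 37.7 = 126.1 mL

126.1


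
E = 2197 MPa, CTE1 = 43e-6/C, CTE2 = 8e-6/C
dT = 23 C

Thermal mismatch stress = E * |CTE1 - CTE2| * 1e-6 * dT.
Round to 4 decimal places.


= 2197 * 35e-6 * 23
= 1.7686 MPa

1.7686


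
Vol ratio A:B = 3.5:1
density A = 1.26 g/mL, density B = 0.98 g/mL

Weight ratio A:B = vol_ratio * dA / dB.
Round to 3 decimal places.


Weight ratio = 3.5 * 1.26 / 0.98
= 4.500

4.500


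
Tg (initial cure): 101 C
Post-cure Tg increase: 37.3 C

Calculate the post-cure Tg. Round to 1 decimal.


Post-cure Tg = 101 + 37.3 = 138.3 C

138.3


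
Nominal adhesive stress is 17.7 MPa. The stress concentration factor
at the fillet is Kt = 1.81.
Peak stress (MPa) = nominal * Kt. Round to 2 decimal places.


Peak = 17.7 * 1.81 = 32.04 MPa

32.04


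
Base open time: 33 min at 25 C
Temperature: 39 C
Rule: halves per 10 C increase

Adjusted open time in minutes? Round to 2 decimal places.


Acceleration = 2^((39-25)/10) = 2.6390
Open time = 33 / 2.6390 = 12.50 min

12.50


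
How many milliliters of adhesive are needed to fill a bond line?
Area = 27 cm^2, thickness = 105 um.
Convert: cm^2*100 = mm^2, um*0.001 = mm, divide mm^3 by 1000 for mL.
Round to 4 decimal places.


= (27 * 100) * (105 * 0.001) / 1000
= 0.2835 mL

0.2835


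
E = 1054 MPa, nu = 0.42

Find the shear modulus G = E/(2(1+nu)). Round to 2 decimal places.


G = 1054 / (2 * 1.42)
= 371.13 MPa

371.13


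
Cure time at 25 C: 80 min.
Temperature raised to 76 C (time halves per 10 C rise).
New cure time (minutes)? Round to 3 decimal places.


Acceleration factor = 2^(51/10) = 34.2968
New time = 80 / 34.2968 = 2.333 min

2.333


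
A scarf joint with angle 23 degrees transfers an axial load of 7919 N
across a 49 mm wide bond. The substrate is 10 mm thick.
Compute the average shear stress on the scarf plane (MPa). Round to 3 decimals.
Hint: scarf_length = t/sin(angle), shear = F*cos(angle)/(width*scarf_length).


scarf_length = 10 / sin(23 deg) = 25.5930 mm
cos(23 deg) = 0.920505
shear stress = 7919 * 0.920505 / (49 * 25.5930)
= 5.813 MPa

5.813


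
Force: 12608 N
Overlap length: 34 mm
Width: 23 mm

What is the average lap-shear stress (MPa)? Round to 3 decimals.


Average shear stress = F / (overlap * width)
= 12608 / (34 * 23)
= 16.123 MPa

16.123


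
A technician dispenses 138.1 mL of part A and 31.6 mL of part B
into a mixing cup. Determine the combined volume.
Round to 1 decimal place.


Combined volume = 138.1 + 31.6
= 169.7 mL

169.7


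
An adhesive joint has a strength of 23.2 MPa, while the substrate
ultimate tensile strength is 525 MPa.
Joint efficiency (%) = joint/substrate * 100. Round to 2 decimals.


Efficiency = 23.2 / 525 * 100
= 4.42%

4.42


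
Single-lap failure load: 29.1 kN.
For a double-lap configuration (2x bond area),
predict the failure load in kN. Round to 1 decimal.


Failure load = 29.1 * 2 = 58.2 kN

58.2


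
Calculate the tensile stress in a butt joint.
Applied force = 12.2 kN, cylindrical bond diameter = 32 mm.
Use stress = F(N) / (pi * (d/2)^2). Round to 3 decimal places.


A = pi * 16.0^2 = 804.2477 mm^2
sigma = 12200.0 / 804.2477 = 15.169 MPa

15.169


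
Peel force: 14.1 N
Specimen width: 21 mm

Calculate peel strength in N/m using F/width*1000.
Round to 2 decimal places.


Peel strength = 14.1 / 21 * 1000 = 671.43 N/m

671.43


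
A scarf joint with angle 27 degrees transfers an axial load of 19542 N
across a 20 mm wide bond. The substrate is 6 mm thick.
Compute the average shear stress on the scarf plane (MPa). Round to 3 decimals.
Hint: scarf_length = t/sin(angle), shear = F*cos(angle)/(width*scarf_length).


scarf_length = 6 / sin(27 deg) = 13.2161 mm
cos(27 deg) = 0.891007
shear stress = 19542 * 0.891007 / (20 * 13.2161)
= 65.874 MPa

65.874


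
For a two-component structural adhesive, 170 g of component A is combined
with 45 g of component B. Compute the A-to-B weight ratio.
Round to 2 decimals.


Weight ratio A:B = 170 / 45
= 3.78

3.78


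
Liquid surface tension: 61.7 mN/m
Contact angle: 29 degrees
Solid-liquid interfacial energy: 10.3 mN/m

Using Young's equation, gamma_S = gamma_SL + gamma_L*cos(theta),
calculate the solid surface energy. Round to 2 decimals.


gamma_S = 10.3 + 61.7 * cos(29)
= 64.26 mN/m

64.26


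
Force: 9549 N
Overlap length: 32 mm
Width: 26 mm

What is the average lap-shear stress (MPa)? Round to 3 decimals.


Average shear stress = F / (overlap * width)
= 9549 / (32 * 26)
= 11.477 MPa

11.477


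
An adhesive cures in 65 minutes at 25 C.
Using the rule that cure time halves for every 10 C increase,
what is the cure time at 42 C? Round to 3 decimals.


Factor = 2^((42 - 25) / 10) = 3.2490
Cure time = 65 / 3.2490
= 20.006 minutes

20.006


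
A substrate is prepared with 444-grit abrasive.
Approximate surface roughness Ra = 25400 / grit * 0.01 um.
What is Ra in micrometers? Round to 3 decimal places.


Ra = 25400 / 444 * 0.01 = 0.572 um

0.572


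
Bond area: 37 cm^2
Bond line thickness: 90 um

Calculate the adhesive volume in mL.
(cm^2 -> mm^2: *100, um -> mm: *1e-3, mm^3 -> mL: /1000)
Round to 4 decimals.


V = 37*100 * 90*1e-3 / 1000
= 0.3330 mL

0.3330


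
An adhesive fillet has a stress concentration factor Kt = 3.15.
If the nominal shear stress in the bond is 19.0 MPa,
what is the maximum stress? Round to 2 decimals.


Max stress = 19.0 * 3.15 = 59.85 MPa

59.85


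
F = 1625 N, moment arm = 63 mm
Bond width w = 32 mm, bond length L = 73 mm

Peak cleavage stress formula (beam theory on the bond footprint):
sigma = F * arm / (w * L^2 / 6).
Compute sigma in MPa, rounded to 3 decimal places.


sigma = (1625 * 63) / (32 * 5329 / 6)
= 102375 * 6 / 170528
= 614250 / 170528
= 3.602 MPa

3.602


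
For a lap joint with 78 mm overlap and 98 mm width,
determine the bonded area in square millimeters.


Area = 78 * 98 = 7644 mm^2

7644


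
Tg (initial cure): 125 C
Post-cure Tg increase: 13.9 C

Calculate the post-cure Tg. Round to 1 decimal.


Post-cure Tg = 125 + 13.9 = 138.9 C

138.9


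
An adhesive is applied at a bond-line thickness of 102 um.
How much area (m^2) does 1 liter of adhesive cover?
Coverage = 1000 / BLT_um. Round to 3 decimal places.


Coverage = 1000 / 102 = 9.804 m^2

9.804


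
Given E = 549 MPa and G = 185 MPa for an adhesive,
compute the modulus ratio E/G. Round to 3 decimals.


E/G ratio = 549 / 185 = 2.968

2.968


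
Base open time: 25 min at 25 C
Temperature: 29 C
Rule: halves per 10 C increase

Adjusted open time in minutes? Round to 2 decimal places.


Acceleration = 2^((29-25)/10) = 1.3195
Open time = 25 / 1.3195 = 18.95 min

18.95


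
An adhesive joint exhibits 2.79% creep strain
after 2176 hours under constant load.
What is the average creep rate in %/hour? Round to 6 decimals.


Creep rate = strain / time
= 2.79 / 2176
= 0.001282 %/h

0.001282


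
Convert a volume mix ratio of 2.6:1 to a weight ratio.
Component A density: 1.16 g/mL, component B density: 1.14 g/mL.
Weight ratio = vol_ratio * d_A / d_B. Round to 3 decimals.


= 2.6 * 1.16 / 1.14 = 2.646

2.646


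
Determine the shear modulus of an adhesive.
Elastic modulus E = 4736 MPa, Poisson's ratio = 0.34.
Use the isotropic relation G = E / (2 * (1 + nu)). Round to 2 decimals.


G = 4736 / (2*(1+0.34)) = 4736 / 2.68
= 1767.16 MPa

1767.16


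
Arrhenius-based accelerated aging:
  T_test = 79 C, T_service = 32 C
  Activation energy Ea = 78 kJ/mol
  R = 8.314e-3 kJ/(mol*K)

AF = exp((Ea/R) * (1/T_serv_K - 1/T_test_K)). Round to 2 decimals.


T_test_K = 352.15, T_serv_K = 305.15
AF = exp((78/8.314e-3) * (1/305.15 - 1/352.15))
= 60.54

60.54


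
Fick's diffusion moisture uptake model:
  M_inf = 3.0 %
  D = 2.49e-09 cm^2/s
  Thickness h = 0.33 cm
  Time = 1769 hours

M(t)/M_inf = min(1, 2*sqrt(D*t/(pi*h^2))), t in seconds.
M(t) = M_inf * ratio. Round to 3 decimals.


t_sec = 1769 * 3600 = 6368400
ratio = 2*sqrt(2.49e-09*6368400/(pi*0.33^2))
= min(1, 0.430582)
= 0.430582
M(t) = 3.0 * 0.430582 = 1.292 %

1.292


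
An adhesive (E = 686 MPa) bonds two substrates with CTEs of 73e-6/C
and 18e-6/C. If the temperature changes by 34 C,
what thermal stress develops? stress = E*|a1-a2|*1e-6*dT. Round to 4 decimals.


Stress = 686 * |73 - 18| * 1e-6 * 34
= 1.2828 MPa

1.2828


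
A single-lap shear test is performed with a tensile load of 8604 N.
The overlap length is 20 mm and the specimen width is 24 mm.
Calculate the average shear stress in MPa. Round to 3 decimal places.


Shear stress = F / (overlap * width)
= 8604 / (20 * 24)
= 8604 / 480
= 17.925 MPa

17.925


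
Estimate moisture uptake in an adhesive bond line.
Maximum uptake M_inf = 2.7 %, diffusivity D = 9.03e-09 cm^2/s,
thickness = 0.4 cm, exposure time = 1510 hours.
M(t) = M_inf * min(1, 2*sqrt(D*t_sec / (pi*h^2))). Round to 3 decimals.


Convert time: 1510 h = 5436000 s
ratio = min(1, 2*sqrt(9.03e-09*5436000/(pi*0.4^2)))
= 0.624998
M(t) = 2.7 * 0.624998 = 1.687%

1.687


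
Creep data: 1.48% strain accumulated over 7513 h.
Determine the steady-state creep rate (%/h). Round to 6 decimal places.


Rate = 1.48 / 7513 = 0.000197 %/h

0.000197


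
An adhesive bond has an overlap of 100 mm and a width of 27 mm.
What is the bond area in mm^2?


Bond area = overlap * width
= 100 * 27
= 2700 mm^2

2700


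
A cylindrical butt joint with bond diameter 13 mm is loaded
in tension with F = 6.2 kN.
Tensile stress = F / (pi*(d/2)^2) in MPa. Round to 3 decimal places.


Area = pi * (13/2)^2 = 132.7323 mm^2
Stress = 6.2*1000 / 132.7323
= 46.711 MPa

46.711


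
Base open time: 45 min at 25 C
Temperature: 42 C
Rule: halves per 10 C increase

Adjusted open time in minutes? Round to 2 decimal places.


Acceleration = 2^((42-25)/10) = 3.2490
Open time = 45 / 3.2490 = 13.85 min

13.85


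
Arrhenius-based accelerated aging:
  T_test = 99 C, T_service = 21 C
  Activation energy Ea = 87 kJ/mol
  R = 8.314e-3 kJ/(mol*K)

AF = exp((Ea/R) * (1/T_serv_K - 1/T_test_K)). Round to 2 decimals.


T_test_K = 372.15, T_serv_K = 294.15
AF = exp((87/8.314e-3) * (1/294.15 - 1/372.15))
= 1730.54

1730.54


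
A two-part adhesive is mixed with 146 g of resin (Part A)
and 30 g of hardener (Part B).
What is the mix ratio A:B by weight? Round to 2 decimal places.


Mix ratio = mass_A / mass_B
= 146 / 30
= 4.87

4.87


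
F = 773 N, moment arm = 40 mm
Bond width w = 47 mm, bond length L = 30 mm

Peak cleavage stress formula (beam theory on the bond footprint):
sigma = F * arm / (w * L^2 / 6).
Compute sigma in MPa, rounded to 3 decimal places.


sigma = (773 * 40) / (47 * 900 / 6)
= 30920 * 6 / 42300
= 185520 / 42300
= 4.386 MPa

4.386


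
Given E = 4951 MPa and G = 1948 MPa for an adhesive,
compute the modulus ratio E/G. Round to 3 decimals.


E/G ratio = 4951 / 1948 = 2.542

2.542


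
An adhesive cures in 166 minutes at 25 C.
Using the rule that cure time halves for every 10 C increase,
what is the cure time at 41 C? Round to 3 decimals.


Factor = 2^((41 - 25) / 10) = 3.0314
Cure time = 166 / 3.0314
= 54.760 minutes

54.760


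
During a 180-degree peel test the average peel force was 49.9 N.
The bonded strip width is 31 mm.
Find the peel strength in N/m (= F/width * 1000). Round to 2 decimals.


Peel strength = F/width * 1000
= 49.9 / 31 * 1000
= 1609.68 N/m

1609.68


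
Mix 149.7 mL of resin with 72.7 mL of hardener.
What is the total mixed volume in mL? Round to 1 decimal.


Total = 149.7 + 72.7 = 222.4 mL

222.4


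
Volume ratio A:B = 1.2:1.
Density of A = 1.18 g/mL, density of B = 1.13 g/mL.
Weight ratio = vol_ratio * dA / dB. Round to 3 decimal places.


Wt ratio = 1.2 * 1.18 / 1.13
= 1.253

1.253


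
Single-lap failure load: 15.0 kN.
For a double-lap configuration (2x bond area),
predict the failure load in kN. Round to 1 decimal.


Failure load = 15.0 * 2 = 30.0 kN

30.0


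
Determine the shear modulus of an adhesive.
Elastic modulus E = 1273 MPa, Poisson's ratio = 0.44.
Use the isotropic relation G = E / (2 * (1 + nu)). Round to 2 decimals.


G = 1273 / (2*(1+0.44)) = 1273 / 2.88
= 442.01 MPa

442.01


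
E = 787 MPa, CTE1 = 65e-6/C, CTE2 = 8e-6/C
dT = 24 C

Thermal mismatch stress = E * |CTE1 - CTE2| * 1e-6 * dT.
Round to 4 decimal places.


= 787 * 57e-6 * 24
= 1.0766 MPa

1.0766


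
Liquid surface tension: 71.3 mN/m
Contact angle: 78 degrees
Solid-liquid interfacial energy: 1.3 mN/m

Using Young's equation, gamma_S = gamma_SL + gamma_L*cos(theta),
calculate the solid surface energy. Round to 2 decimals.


gamma_S = 1.3 + 71.3 * cos(78)
= 16.12 mN/m

16.12


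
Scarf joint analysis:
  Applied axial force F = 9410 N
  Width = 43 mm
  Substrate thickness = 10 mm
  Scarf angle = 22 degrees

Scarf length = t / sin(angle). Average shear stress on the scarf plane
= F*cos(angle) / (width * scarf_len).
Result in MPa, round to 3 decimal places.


Scarf length = 10 / sin(22 deg) = 26.6947 mm
cos(22 deg) = 0.927184
Shear = 9410 * 0.927184 / (43 * 26.6947)
= 7.601 MPa

7.601


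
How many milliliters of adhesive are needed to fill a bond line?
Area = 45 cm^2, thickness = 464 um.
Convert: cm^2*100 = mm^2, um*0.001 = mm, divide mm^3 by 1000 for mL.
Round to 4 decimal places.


= (45 * 100) * (464 * 0.001) / 1000
= 2.0880 mL

2.0880


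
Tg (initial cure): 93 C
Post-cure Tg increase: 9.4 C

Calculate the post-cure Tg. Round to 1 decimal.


Post-cure Tg = 93 + 9.4 = 102.4 C

102.4


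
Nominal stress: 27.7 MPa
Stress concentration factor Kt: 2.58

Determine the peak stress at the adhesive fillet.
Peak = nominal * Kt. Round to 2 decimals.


Peak stress = 27.7 * 2.58
= 71.47 MPa

71.47


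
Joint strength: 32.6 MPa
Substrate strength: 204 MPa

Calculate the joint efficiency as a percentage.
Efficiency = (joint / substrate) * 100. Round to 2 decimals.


Efficiency = (32.6 / 204) * 100 = 15.98%

15.98


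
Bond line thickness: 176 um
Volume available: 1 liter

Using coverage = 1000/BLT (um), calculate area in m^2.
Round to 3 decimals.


1 L = 1e6 mm^3, thickness = 176 um = 0.176 mm
Area = 1e6 / 0.176 mm^2 = (1e6 / 0.176) / 1e6 m^2 = 1000 / 176 m^2
= 5.682 m^2

5.682


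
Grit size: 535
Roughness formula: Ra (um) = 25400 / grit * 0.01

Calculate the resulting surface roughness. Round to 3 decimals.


Ra = 25400 / 535 * 0.01
= 0.475 um

0.475


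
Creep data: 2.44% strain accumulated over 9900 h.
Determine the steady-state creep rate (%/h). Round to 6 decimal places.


Rate = 2.44 / 9900 = 0.000246 %/h

0.000246


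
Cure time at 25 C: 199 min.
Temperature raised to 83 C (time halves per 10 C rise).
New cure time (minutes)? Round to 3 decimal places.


Acceleration factor = 2^(58/10) = 55.7152
New time = 199 / 55.7152 = 3.572 min

3.572


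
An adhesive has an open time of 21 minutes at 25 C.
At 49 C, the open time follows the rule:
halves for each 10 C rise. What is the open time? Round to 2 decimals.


Factor = 2^((49-25)/10) = 5.2780
Open time = 21 / 5.2780 = 3.98 min

3.98


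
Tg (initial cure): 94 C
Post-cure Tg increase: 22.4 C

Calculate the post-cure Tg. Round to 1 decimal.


Post-cure Tg = 94 + 22.4 = 116.4 C

116.4


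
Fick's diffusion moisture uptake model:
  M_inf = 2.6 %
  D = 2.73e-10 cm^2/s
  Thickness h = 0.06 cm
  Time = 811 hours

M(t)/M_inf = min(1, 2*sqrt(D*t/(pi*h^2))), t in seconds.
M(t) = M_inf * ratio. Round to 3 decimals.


t_sec = 811 * 3600 = 2919600
ratio = 2*sqrt(2.73e-10*2919600/(pi*0.06^2))
= min(1, 0.530942)
= 0.530942
M(t) = 2.6 * 0.530942 = 1.380 %

1.380


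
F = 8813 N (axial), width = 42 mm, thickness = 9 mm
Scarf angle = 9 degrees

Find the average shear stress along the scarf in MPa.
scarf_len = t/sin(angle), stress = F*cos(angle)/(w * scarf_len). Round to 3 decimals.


scarf_len = 9/sin(9 deg) = 57.5321
cos(9 deg) = 0.987688
stress = 8813*0.987688/(42*57.5321) = 3.602 MPa

3.602


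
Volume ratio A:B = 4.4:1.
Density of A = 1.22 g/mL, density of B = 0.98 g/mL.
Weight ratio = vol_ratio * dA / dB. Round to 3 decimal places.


Wt ratio = 4.4 * 1.22 / 0.98
= 5.478

5.478


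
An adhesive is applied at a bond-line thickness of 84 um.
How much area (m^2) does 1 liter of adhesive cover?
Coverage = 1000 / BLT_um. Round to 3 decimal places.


Coverage = 1000 / 84 = 11.905 m^2

11.905


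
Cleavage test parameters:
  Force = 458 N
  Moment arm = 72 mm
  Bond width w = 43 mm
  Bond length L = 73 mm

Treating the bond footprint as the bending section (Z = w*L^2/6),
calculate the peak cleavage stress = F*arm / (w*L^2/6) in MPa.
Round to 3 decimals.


M = 458 * 72 = 32976 N*mm
Z = 43 * 73^2 / 6 = 229147 / 6 mm^3
sigma = M / Z = 6 * 32976 / 229147 = 197856 / 229147
= 0.863 MPa

0.863


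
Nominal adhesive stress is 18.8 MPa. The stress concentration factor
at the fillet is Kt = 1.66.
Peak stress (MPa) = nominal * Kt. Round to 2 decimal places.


Peak = 18.8 * 1.66 = 31.21 MPa

31.21


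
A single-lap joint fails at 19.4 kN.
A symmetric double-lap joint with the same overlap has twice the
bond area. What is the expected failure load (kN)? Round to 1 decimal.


Double-lap load = 2 * 19.4 = 38.8 kN

38.8


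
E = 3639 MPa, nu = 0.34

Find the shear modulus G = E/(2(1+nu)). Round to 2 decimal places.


G = 3639 / (2 * 1.34)
= 1357.84 MPa

1357.84


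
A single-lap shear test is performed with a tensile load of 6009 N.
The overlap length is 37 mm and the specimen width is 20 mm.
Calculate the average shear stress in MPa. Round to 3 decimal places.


Shear stress = F / (overlap * width)
= 6009 / (37 * 20)
= 6009 / 740
= 8.120 MPa

8.120


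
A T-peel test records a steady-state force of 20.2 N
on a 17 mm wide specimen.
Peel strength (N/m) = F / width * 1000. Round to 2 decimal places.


Peel strength = 20.2 / 17 * 1000
= 1188.24 N/m

1188.24


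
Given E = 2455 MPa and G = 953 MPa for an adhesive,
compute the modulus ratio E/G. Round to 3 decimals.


E/G ratio = 2455 / 953 = 2.576

2.576


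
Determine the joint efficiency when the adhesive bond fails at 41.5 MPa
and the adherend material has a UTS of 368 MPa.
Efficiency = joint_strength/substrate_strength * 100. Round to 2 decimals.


Joint efficiency = 41.5 / 368 * 100
= 11.28%

11.28


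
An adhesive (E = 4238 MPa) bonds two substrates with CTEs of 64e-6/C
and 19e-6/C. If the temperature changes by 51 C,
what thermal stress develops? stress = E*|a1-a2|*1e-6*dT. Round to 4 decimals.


Stress = 4238 * |64 - 19| * 1e-6 * 51
= 9.7262 MPa

9.7262


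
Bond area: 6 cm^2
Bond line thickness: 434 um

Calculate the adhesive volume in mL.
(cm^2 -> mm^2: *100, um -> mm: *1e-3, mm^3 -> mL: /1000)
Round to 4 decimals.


V = 6*100 * 434*1e-3 / 1000
= 0.2604 mL

0.2604


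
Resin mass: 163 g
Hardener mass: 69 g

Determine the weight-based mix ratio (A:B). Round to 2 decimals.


Ratio = 163 / 69 = 2.36

2.36


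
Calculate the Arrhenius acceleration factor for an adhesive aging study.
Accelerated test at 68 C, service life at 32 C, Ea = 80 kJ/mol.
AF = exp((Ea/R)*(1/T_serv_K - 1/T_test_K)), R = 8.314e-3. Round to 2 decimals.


T_test = 341.15 K, T_serv = 305.15 K
Ea/R = 80 / 0.008314 = 9622.32
AF = exp(9622.32 * (1/305.15 - 1/341.15))
= 27.87

27.87


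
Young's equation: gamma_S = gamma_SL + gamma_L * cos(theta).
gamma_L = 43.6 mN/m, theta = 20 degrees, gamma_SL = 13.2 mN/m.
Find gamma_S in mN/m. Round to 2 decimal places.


cos(20 deg) = 0.939693
gamma_S = 13.2 + 43.6 * 0.939693
= 54.17 mN/m

54.17


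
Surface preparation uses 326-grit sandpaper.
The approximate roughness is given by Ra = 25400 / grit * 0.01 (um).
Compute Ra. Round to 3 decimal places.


Ra = 25400 / 326 * 0.01
= 254 / 326
= 0.779 um

0.779


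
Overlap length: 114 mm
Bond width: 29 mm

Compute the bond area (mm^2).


Bond area = 114 * 29 = 3306 mm^2

3306


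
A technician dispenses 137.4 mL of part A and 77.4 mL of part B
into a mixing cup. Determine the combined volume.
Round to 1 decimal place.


Combined volume = 137.4 + 77.4
= 214.8 mL

214.8


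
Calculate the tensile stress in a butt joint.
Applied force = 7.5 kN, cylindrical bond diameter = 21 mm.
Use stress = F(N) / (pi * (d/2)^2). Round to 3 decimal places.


A = pi * 10.5^2 = 346.3606 mm^2
sigma = 7500.0 / 346.3606 = 21.654 MPa

21.654


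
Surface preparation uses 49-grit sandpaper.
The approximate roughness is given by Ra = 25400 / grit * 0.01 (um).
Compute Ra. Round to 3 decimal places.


Ra = 25400 / 49 * 0.01
= 254 / 49
= 5.184 um

5.184


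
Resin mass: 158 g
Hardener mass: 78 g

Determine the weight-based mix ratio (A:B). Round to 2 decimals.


Ratio = 158 / 78 = 2.03

2.03


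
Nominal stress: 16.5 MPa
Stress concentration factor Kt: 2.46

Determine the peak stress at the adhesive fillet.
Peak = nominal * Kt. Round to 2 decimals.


Peak stress = 16.5 * 2.46
= 40.59 MPa

40.59


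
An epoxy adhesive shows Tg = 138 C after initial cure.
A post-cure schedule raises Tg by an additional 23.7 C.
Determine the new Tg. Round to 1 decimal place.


New Tg = 138 + 23.7
= 161.7 C

161.7


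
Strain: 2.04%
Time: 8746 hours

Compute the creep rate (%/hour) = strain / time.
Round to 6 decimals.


Creep rate = 2.04 / 8746
= 0.000233 %/h

0.000233


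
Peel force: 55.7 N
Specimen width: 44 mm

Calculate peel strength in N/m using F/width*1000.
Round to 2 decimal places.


Peel strength = 55.7 / 44 * 1000 = 1265.91 N/m

1265.91


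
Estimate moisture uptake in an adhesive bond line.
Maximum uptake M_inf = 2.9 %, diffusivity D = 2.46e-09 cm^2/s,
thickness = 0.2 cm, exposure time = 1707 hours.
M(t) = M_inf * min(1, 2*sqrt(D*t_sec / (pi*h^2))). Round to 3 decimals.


Convert time: 1707 h = 6145200 s
ratio = min(1, 2*sqrt(2.46e-09*6145200/(pi*0.2^2)))
= 0.693682
M(t) = 2.9 * 0.693682 = 2.012%

2.012


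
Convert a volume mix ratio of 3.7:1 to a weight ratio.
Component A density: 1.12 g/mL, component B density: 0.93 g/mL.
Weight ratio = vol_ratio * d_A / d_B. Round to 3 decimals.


= 3.7 * 1.12 / 0.93 = 4.456

4.456


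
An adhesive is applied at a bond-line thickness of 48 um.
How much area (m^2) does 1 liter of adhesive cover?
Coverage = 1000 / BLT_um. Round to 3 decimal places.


Coverage = 1000 / 48 = 20.833 m^2

20.833


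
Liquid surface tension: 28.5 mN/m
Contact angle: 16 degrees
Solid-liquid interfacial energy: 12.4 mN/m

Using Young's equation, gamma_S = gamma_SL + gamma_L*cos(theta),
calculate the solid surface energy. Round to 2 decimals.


gamma_S = 12.4 + 28.5 * cos(16)
= 39.80 mN/m

39.80


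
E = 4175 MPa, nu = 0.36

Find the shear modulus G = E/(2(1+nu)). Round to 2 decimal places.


G = 4175 / (2 * 1.36)
= 1534.93 MPa

1534.93


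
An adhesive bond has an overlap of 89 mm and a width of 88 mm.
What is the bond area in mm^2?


Bond area = overlap * width
= 89 * 88
= 7832 mm^2

7832


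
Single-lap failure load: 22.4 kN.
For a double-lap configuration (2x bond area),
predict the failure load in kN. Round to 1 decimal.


Failure load = 22.4 * 2 = 44.8 kN

44.8


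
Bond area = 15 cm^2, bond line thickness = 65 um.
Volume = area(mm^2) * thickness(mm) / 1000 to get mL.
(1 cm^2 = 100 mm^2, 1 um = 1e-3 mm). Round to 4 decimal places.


area_mm2 = 15 * 100 = 1500
blt_mm = 65 * 1e-3 = 0.065
vol_mm3 = 1500 * 0.065 = 97.5
vol_mL = 97.5 / 1000 = 0.0975 mL

0.0975


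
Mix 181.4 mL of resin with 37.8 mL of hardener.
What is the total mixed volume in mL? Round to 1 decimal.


Total = 181.4 + 37.8 = 219.2 mL

219.2


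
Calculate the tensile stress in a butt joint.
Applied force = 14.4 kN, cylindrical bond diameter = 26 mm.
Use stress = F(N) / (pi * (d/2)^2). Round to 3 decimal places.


A = pi * 13.0^2 = 530.9292 mm^2
sigma = 14400.0 / 530.9292 = 27.122 MPa

27.122


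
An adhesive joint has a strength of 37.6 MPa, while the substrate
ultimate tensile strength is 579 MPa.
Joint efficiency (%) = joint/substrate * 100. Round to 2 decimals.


Efficiency = 37.6 / 579 * 100
= 6.49%

6.49


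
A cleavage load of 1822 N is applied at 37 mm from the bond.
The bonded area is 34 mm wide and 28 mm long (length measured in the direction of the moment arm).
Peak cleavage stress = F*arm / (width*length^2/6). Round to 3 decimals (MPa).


Moment = 1822 * 37 = 67414 N*mm
Section modulus = 34 * 784 / 6 = 26656 / 6 mm^3
Stress = 67414 / (26656 / 6) = 404484 / 26656
= 15.174 MPa

15.174


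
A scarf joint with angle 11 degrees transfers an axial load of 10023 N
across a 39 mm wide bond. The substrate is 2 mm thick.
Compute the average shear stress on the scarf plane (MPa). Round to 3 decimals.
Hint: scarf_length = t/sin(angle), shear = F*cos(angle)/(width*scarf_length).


scarf_length = 2 / sin(11 deg) = 10.4817 mm
cos(11 deg) = 0.981627
shear stress = 10023 * 0.981627 / (39 * 10.4817)
= 24.068 MPa

24.068


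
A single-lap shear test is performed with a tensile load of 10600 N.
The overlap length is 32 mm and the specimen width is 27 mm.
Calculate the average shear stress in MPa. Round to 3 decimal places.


Shear stress = F / (overlap * width)
= 10600 / (32 * 27)
= 10600 / 864
= 12.269 MPa

12.269


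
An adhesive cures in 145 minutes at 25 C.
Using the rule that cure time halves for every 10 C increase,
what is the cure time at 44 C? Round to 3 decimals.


Factor = 2^((44 - 25) / 10) = 3.7321
Cure time = 145 / 3.7321
= 38.852 minutes

38.852


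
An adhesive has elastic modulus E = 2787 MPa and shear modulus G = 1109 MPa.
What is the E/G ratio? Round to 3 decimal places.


E/G = 2787 / 1109 = 2.513

2.513


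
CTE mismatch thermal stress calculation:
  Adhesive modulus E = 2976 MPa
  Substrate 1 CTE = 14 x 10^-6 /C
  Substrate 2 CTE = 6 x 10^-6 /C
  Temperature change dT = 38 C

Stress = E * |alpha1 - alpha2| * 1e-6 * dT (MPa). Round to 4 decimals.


delta_alpha = |14 - 6| = 8 x 10^-6/C
Stress = 2976 * 8e-6 * 38
= 0.9047 MPa

0.9047


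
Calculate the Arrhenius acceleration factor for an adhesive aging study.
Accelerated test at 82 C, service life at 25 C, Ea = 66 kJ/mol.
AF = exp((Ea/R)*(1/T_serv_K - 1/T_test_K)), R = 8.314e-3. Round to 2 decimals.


T_test = 355.15 K, T_serv = 298.15 K
Ea/R = 66 / 0.008314 = 7938.42
AF = exp(7938.42 * (1/298.15 - 1/355.15))
= 71.76

71.76


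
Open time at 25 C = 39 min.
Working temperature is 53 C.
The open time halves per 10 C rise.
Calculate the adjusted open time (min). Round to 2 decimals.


factor = 2^((53 - 25) / 10) = 6.9644
ot = 39 / 6.9644 = 5.60 min

5.60


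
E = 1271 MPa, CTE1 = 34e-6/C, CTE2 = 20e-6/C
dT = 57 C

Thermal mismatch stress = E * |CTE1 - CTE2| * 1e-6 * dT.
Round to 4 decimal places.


= 1271 * 14e-6 * 57
= 1.0143 MPa

1.0143


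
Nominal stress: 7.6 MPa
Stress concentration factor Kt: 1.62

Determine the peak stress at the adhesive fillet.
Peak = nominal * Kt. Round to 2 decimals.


Peak stress = 7.6 * 1.62
= 12.31 MPa

12.31


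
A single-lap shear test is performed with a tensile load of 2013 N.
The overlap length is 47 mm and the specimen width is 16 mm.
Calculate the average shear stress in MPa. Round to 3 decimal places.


Shear stress = F / (overlap * width)
= 2013 / (47 * 16)
= 2013 / 752
= 2.677 MPa

2.677


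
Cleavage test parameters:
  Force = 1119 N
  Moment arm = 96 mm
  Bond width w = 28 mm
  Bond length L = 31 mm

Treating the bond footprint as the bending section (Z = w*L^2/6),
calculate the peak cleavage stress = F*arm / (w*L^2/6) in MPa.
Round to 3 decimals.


M = 1119 * 96 = 107424 N*mm
Z = 28 * 31^2 / 6 = 26908 / 6 mm^3
sigma = M / Z = 6 * 107424 / 26908 = 644544 / 26908
= 23.954 MPa

23.954
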